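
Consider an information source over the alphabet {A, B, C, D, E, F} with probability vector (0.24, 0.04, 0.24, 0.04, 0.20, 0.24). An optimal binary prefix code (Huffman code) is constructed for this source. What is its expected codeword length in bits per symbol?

Repeatedly combine the two least-probable nodes; the expected code length is the sum of the merged weights.
merge 1/25 + 1/25 → 2/25
merge 2/25 + 1/5 → 7/25
merge 6/25 + 6/25 → 12/25
merge 6/25 + 7/25 → 13/25
merge 12/25 + 13/25 → 1
L = 2/25 + 7/25 + 12/25 + 13/25 + 1 = 59/25 = 2.36 bits/symbol.

2.36 bits/symbol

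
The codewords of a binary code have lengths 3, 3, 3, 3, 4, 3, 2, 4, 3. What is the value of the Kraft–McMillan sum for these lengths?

1.125

With common denominator 2^4 = 16: Σ 2^(−ℓᵢ) = 2/16 + 2/16 + 2/16 + 2/16 + 1/16 + 2/16 + 4/16 + 1/16 + 2/16 = 18/16 = 1.125.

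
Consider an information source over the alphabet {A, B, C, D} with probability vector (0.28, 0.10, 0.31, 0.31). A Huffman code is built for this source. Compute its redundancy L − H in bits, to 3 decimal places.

0.106 bits

Entropy H = −Σ p log₂ p ≈ 1.8940 bits.
Huffman merges: 1/10+7/25→19/50; 31/100+31/100→31/50; 19/50+31/50→1. L = 2 ≈ 2.0000.
L − H = 2.0000 − 1.8940 = 0.106 bits.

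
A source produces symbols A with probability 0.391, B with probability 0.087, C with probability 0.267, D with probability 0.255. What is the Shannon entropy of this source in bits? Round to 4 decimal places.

1.8476 bits

H = −Σ pᵢ log₂ pᵢ.
−0.391·log₂(0.391) = 0.5297
−0.087·log₂(0.087) = 0.3065
−0.267·log₂(0.267) = 0.5087
−0.255·log₂(0.255) = 0.5027
Sum ≈ 1.8476 → 1.8476 bits.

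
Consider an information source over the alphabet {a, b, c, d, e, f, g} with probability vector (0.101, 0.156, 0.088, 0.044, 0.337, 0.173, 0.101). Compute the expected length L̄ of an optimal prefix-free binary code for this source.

Repeatedly combine the two least-probable nodes; the expected code length is the sum of the merged weights.
merge 11/250 + 11/125 → 33/250
merge 101/1000 + 101/1000 → 101/500
merge 33/250 + 39/250 → 36/125
merge 173/1000 + 101/500 → 3/8
merge 36/125 + 337/1000 → 5/8
merge 3/8 + 5/8 → 1
L = 33/250 + 101/500 + 36/125 + 3/8 + 5/8 + 1 = 1311/500 = 2.622 bits/symbol.

2.622 bits/symbol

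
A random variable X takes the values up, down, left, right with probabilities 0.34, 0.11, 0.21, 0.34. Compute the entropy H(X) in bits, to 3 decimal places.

1.881 bits

H = −Σ pᵢ log₂ pᵢ.
−0.34·log₂(0.34) = 0.5292
−0.11·log₂(0.11) = 0.3503
−0.21·log₂(0.21) = 0.4728
−0.34·log₂(0.34) = 0.5292
Sum ≈ 1.8815 → 1.881 bits.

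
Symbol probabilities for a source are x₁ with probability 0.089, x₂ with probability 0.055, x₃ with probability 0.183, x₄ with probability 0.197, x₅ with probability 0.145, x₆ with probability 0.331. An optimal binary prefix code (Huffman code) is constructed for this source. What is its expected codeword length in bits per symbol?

Repeatedly combine the two least-probable nodes; the expected code length is the sum of the merged weights.
merge 11/200 + 89/1000 → 18/125
merge 18/125 + 29/200 → 289/1000
merge 183/1000 + 197/1000 → 19/50
merge 289/1000 + 331/1000 → 31/50
merge 19/50 + 31/50 → 1
L = 18/125 + 289/1000 + 19/50 + 31/50 + 1 = 2433/1000 = 2.433 bits/symbol.

2.433 bits/symbol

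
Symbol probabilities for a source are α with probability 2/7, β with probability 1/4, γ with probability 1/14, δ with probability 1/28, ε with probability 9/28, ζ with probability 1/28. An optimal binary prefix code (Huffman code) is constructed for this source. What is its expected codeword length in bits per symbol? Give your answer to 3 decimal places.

Repeatedly combine the two least-probable nodes; the expected code length is the sum of the merged weights.
merge 1/28 + 1/28 → 1/14
merge 1/14 + 1/14 → 1/7
merge 1/7 + 1/4 → 11/28
merge 2/7 + 9/28 → 17/28
merge 11/28 + 17/28 → 1
L = 1/14 + 1/7 + 11/28 + 17/28 + 1 = 31/14 ≈ 2.214 bits/symbol.

2.214 bits/symbol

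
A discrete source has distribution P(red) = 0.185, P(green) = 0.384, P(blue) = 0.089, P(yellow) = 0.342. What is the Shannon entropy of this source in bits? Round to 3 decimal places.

H = −Σ pᵢ log₂ pᵢ.
−0.185·log₂(0.185) = 0.4504
−0.384·log₂(0.384) = 0.5302
−0.089·log₂(0.089) = 0.3106
−0.342·log₂(0.342) = 0.5294
Sum ≈ 1.8206 → 1.821 bits.

1.821 bits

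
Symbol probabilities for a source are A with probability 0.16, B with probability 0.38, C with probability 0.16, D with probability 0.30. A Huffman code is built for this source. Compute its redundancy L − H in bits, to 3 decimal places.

0.042 bits

Entropy H = −Σ p log₂ p ≈ 1.8976 bits.
Huffman merges: 4/25+4/25→8/25; 3/10+8/25→31/50; 19/50+31/50→1. L = 97/50 ≈ 1.9400.
L − H = 1.9400 − 1.8976 = 0.042 bits.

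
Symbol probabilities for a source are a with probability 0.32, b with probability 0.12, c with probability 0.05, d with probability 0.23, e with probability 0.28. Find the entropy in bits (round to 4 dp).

2.1111 bits

H = −Σ pᵢ log₂ pᵢ.
−0.32·log₂(0.32) = 0.5260
−0.12·log₂(0.12) = 0.3671
−0.05·log₂(0.05) = 0.2161
−0.23·log₂(0.23) = 0.4877
−0.28·log₂(0.28) = 0.5142
Sum ≈ 2.1111 → 2.1111 bits.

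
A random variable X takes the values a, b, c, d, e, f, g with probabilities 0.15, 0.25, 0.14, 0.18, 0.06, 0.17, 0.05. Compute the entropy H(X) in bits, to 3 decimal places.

H = −Σ pᵢ log₂ pᵢ.
−0.15·log₂(0.15) = 0.4105
−0.25·log₂(0.25) = 0.5000
−0.14·log₂(0.14) = 0.3971
−0.18·log₂(0.18) = 0.4453
−0.06·log₂(0.06) = 0.2435
−0.17·log₂(0.17) = 0.4346
−0.05·log₂(0.05) = 0.2161
Sum ≈ 2.6472 → 2.647 bits.

2.647 bits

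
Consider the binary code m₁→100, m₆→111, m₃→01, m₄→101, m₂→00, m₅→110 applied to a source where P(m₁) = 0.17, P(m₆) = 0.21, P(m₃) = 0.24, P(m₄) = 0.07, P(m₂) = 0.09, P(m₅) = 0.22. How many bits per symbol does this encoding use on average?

L̄ = Σ pᵢ·ℓᵢ = 0.17·3 + 0.21·3 + 0.24·2 + 0.07·3 + 0.09·2 + 0.22·3 = 2.67 bits/symbol.

2.67 bits/symbol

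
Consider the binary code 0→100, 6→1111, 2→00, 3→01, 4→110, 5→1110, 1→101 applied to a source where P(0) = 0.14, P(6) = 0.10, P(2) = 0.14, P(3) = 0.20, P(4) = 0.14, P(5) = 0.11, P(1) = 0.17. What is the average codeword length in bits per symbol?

2.87 bits/symbol

L̄ = Σ pᵢ·ℓᵢ = 0.14·3 + 0.10·4 + 0.14·2 + 0.20·2 + 0.14·3 + 0.11·4 + 0.17·3 = 2.87 bits/symbol.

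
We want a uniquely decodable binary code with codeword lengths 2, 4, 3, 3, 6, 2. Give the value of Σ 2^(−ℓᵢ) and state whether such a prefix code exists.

With common denominator 2^6 = 64: Σ 2^(−ℓᵢ) = 16/64 + 4/64 + 8/64 + 8/64 + 1/64 + 16/64 = 53/64 = 0.828125.
Kraft's inequality requires Σ ≤ 1; here Σ = 0.828125 ≤ 1, so such a prefix code exists.

0.828125; yes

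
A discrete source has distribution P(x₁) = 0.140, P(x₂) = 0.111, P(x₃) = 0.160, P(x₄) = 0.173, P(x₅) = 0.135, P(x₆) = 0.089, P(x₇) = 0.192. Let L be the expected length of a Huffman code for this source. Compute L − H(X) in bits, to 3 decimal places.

Entropy H = −Σ p log₂ p ≈ 2.7678 bits.
Huffman merges: 89/1000+111/1000→1/5; 27/200+7/50→11/40; 4/25+173/1000→333/1000; 24/125+1/5→49/125; 11/40+333/1000→76/125; 49/125+76/125→1. L = 351/125 ≈ 2.8080.
L − H = 2.8080 − 2.7678 = 0.040 bits.

0.040 bits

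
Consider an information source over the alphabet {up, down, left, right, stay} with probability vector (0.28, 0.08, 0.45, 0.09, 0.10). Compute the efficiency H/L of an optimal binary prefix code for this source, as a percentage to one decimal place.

Entropy H = −Σ p log₂ p ≈ 1.9690 bits.
Huffman merges: 2/25+9/100→17/100; 1/10+17/100→27/100; 27/100+7/25→11/20; 9/20+11/20→1. L = 199/100 ≈ 1.9900.
Efficiency = H/L = 1.9690/1.9900 = 98.9%.

98.9%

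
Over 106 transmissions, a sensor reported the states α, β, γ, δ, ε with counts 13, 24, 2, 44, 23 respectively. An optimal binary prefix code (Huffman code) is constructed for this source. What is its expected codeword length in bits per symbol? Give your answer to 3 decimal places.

Probabilities are the counts divided by 106.
Repeatedly combine the two least-probable nodes; the expected code length is the sum of the merged weights.
merge 1/53 + 13/106 → 15/106
merge 15/106 + 23/106 → 19/53
merge 12/53 + 19/53 → 31/53
merge 22/53 + 31/53 → 1
L = 15/106 + 19/53 + 31/53 + 1 = 221/106 ≈ 2.085 bits/symbol.

2.085 bits/symbol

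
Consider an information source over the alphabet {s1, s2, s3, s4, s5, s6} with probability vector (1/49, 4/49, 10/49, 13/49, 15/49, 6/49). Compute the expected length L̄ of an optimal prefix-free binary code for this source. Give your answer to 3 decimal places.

2.327 bits/symbol

Repeatedly combine the two least-probable nodes; the expected code length is the sum of the merged weights.
merge 1/49 + 4/49 → 5/49
merge 5/49 + 6/49 → 11/49
merge 10/49 + 11/49 → 3/7
merge 13/49 + 15/49 → 4/7
merge 3/7 + 4/7 → 1
L = 5/49 + 11/49 + 3/7 + 4/7 + 1 = 114/49 ≈ 2.327 bits/symbol.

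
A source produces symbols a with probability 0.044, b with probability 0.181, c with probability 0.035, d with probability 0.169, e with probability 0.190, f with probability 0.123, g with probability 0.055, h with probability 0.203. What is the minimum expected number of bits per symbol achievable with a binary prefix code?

2.82 bits/symbol

Repeatedly combine the two least-probable nodes; the expected code length is the sum of the merged weights.
merge 7/200 + 11/250 → 79/1000
merge 11/200 + 79/1000 → 67/500
merge 123/1000 + 67/500 → 257/1000
merge 169/1000 + 181/1000 → 7/20
merge 19/100 + 203/1000 → 393/1000
merge 257/1000 + 7/20 → 607/1000
merge 393/1000 + 607/1000 → 1
L = 79/1000 + 67/500 + 257/1000 + 7/20 + 393/1000 + 607/1000 + 1 = 141/50 = 2.82 bits/symbol.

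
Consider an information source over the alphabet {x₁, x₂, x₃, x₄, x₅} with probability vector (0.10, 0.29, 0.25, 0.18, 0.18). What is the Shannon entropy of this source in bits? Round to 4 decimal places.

2.2407 bits

H = −Σ pᵢ log₂ pᵢ.
−0.10·log₂(0.10) = 0.3322
−0.29·log₂(0.29) = 0.5179
−0.25·log₂(0.25) = 0.5000
−0.18·log₂(0.18) = 0.4453
−0.18·log₂(0.18) = 0.4453
Sum ≈ 2.2407 → 2.2407 bits.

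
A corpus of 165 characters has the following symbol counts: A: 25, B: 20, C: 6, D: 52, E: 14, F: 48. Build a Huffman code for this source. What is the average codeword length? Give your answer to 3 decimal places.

2.364 bits/symbol

Probabilities are the counts divided by 165.
Repeatedly combine the two least-probable nodes; the expected code length is the sum of the merged weights.
merge 2/55 + 14/165 → 4/33
merge 4/33 + 4/33 → 8/33
merge 5/33 + 8/33 → 13/33
merge 16/55 + 52/165 → 20/33
merge 13/33 + 20/33 → 1
L = 4/33 + 8/33 + 13/33 + 20/33 + 1 = 26/11 ≈ 2.364 bits/symbol.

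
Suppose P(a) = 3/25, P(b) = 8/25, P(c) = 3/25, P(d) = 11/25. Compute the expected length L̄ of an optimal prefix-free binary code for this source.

1.8 bits/symbol

Repeatedly combine the two least-probable nodes; the expected code length is the sum of the merged weights.
merge 3/25 + 3/25 → 6/25
merge 6/25 + 8/25 → 14/25
merge 11/25 + 14/25 → 1
L = 6/25 + 14/25 + 1 = 9/5 = 1.8 bits/symbol.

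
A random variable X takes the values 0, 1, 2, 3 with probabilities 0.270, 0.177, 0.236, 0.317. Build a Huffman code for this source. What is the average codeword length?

2 bits/symbol

Repeatedly combine the two least-probable nodes; the expected code length is the sum of the merged weights.
merge 177/1000 + 59/250 → 413/1000
merge 27/100 + 317/1000 → 587/1000
merge 413/1000 + 587/1000 → 1
L = 413/1000 + 587/1000 + 1 = 2 bits/symbol.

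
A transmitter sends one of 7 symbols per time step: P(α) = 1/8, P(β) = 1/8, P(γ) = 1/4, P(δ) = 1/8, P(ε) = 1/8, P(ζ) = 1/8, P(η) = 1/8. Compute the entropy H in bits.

2.75 bits

Each probability is a power of 1/2, so log₂(1/p) is an integer.
H = Σ p·log₂(1/p) = 1/8·3 + 1/8·3 + 1/4·2 + 1/8·3 + 1/8·3 + 1/8·3 + 1/8·3 = 2.75 bits.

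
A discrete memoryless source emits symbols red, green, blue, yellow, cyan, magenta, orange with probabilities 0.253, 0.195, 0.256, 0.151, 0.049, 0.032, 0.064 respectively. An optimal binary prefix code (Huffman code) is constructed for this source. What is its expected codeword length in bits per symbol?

Repeatedly combine the two least-probable nodes; the expected code length is the sum of the merged weights.
merge 4/125 + 49/1000 → 81/1000
merge 8/125 + 81/1000 → 29/200
merge 29/200 + 151/1000 → 37/125
merge 39/200 + 253/1000 → 56/125
merge 32/125 + 37/125 → 69/125
merge 56/125 + 69/125 → 1
L = 81/1000 + 29/200 + 37/125 + 56/125 + 69/125 + 1 = 1261/500 = 2.522 bits/symbol.

2.522 bits/symbol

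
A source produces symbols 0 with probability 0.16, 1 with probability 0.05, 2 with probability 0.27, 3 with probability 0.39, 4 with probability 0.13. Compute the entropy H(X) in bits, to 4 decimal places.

H = −Σ pᵢ log₂ pᵢ.
−0.16·log₂(0.16) = 0.4230
−0.05·log₂(0.05) = 0.2161
−0.27·log₂(0.27) = 0.5100
−0.39·log₂(0.39) = 0.5298
−0.13·log₂(0.13) = 0.3826
Sum ≈ 2.0616 → 2.0616 bits.

2.0616 bits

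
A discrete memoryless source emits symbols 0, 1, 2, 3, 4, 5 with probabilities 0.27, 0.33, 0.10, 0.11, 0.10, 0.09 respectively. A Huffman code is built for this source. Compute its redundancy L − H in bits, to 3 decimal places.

Entropy H = −Σ p log₂ p ≈ 2.3652 bits.
Huffman merges: 9/100+1/10→19/100; 1/10+11/100→21/100; 19/100+21/100→2/5; 27/100+33/100→3/5; 2/5+3/5→1. L = 12/5 ≈ 2.4000.
L − H = 2.4000 − 2.3652 = 0.035 bits.

0.035 bits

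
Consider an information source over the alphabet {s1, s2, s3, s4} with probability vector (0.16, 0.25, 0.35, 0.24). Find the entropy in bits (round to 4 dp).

H = −Σ pᵢ log₂ pᵢ.
−0.16·log₂(0.16) = 0.4230
−0.25·log₂(0.25) = 0.5000
−0.35·log₂(0.35) = 0.5301
−0.24·log₂(0.24) = 0.4941
Sum ≈ 1.9473 → 1.9473 bits.

1.9473 bits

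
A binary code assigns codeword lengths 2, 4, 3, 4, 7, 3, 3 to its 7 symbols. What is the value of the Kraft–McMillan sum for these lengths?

With common denominator 2^7 = 128: Σ 2^(−ℓᵢ) = 32/128 + 8/128 + 16/128 + 8/128 + 1/128 + 16/128 + 16/128 = 97/128 = 0.7578125.

0.7578125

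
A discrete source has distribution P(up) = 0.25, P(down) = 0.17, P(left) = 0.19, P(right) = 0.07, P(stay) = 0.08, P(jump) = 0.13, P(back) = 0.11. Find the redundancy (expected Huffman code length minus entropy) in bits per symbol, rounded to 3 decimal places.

Entropy H = −Σ p log₂ p ≈ 2.6828 bits.
Huffman merges: 7/100+2/25→3/20; 11/100+13/100→6/25; 3/20+17/100→8/25; 19/100+6/25→43/100; 1/4+8/25→57/100; 43/100+57/100→1. L = 271/100 ≈ 2.7100.
L − H = 2.7100 − 2.6828 = 0.027 bits.

0.027 bits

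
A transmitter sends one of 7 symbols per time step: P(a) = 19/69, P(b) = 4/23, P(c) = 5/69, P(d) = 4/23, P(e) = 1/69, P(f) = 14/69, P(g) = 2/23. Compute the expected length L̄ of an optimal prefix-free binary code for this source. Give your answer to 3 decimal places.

2.609 bits/symbol

Repeatedly combine the two least-probable nodes; the expected code length is the sum of the merged weights.
merge 1/69 + 5/69 → 2/23
merge 2/23 + 2/23 → 4/23
merge 4/23 + 4/23 → 8/23
merge 4/23 + 14/69 → 26/69
merge 19/69 + 8/23 → 43/69
merge 26/69 + 43/69 → 1
L = 2/23 + 4/23 + 8/23 + 26/69 + 43/69 + 1 = 60/23 ≈ 2.609 bits/symbol.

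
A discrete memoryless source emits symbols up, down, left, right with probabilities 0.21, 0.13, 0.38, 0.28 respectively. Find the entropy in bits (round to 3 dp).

1.900 bits

H = −Σ pᵢ log₂ pᵢ.
−0.21·log₂(0.21) = 0.4728
−0.13·log₂(0.13) = 0.3826
−0.38·log₂(0.38) = 0.5305
−0.28·log₂(0.28) = 0.5142
Sum ≈ 1.9001 → 1.900 bits.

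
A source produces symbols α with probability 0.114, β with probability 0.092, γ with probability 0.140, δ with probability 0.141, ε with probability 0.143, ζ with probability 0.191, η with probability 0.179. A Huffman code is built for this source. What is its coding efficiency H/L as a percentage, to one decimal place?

Entropy H = −Σ p log₂ p ≈ 2.7711 bits.
Huffman merges: 23/250+57/500→103/500; 7/50+141/1000→281/1000; 143/1000+179/1000→161/500; 191/1000+103/500→397/1000; 281/1000+161/500→603/1000; 397/1000+603/1000→1. L = 2809/1000 ≈ 2.8090.
Efficiency = H/L = 2.7711/2.8090 = 98.7%.

98.7%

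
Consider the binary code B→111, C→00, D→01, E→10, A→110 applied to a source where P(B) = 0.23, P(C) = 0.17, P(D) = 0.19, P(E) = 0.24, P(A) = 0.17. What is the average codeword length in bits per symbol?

2.4 bits/symbol

L̄ = Σ pᵢ·ℓᵢ = 0.23·3 + 0.17·2 + 0.19·2 + 0.24·2 + 0.17·3 = 2.4 bits/symbol.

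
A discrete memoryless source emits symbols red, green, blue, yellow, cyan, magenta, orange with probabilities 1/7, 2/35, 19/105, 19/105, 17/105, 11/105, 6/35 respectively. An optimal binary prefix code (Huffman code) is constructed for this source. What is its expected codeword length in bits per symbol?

2.8 bits/symbol

Repeatedly combine the two least-probable nodes; the expected code length is the sum of the merged weights.
merge 2/35 + 11/105 → 17/105
merge 1/7 + 17/105 → 32/105
merge 17/105 + 6/35 → 1/3
merge 19/105 + 19/105 → 38/105
merge 32/105 + 1/3 → 67/105
merge 38/105 + 67/105 → 1
L = 17/105 + 32/105 + 1/3 + 38/105 + 67/105 + 1 = 14/5 = 2.8 bits/symbol.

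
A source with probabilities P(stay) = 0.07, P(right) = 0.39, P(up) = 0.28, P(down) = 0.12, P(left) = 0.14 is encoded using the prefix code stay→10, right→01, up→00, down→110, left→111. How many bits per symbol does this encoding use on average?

L̄ = Σ pᵢ·ℓᵢ = 0.07·2 + 0.39·2 + 0.28·2 + 0.12·3 + 0.14·3 = 2.26 bits/symbol.

2.26 bits/symbol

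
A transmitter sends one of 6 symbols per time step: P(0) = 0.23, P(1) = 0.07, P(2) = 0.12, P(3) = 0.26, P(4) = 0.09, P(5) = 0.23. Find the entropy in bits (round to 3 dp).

2.429 bits

H = −Σ pᵢ log₂ pᵢ.
−0.23·log₂(0.23) = 0.4877
−0.07·log₂(0.07) = 0.2686
−0.12·log₂(0.12) = 0.3671
−0.26·log₂(0.26) = 0.5053
−0.09·log₂(0.09) = 0.3127
−0.23·log₂(0.23) = 0.4877
Sum ≈ 2.4289 → 2.429 bits.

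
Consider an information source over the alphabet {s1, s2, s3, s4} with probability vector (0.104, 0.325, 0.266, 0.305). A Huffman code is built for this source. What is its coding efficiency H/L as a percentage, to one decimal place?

94.9%

Entropy H = −Σ p log₂ p ≈ 1.8973 bits.
Huffman merges: 13/125+133/500→37/100; 61/200+13/40→63/100; 37/100+63/100→1. L = 2 ≈ 2.0000.
Efficiency = H/L = 1.8973/2.0000 = 94.9%.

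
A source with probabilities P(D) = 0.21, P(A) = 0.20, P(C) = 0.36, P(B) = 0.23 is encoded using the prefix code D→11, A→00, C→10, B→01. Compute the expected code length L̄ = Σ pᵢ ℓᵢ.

L̄ = Σ pᵢ·ℓᵢ = 0.21·2 + 0.20·2 + 0.36·2 + 0.23·2 = 2 bits/symbol.

2 bits/symbol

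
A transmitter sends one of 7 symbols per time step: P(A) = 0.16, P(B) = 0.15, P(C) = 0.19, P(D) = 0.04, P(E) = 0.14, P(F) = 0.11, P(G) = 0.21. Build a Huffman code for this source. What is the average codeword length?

2.75 bits/symbol

Repeatedly combine the two least-probable nodes; the expected code length is the sum of the merged weights.
merge 1/25 + 11/100 → 3/20
merge 7/50 + 3/20 → 29/100
merge 3/20 + 4/25 → 31/100
merge 19/100 + 21/100 → 2/5
merge 29/100 + 31/100 → 3/5
merge 2/5 + 3/5 → 1
L = 3/20 + 29/100 + 31/100 + 2/5 + 3/5 + 1 = 11/4 = 2.75 bits/symbol.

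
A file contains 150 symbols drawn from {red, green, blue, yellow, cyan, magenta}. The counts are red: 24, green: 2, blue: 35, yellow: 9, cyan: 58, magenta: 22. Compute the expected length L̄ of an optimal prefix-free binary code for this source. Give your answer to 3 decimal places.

Probabilities are the counts divided by 150.
Repeatedly combine the two least-probable nodes; the expected code length is the sum of the merged weights.
merge 1/75 + 3/50 → 11/150
merge 11/150 + 11/75 → 11/50
merge 4/25 + 11/50 → 19/50
merge 7/30 + 19/50 → 46/75
merge 29/75 + 46/75 → 1
L = 11/150 + 11/50 + 19/50 + 46/75 + 1 = 343/150 ≈ 2.287 bits/symbol.

2.287 bits/symbol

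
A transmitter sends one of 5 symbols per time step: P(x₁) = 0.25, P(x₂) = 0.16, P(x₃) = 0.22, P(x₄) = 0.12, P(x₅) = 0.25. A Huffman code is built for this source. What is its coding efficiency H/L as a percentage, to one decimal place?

Entropy H = −Σ p log₂ p ≈ 2.2707 bits.
Huffman merges: 3/25+4/25→7/25; 11/50+1/4→47/100; 1/4+7/25→53/100; 47/100+53/100→1. L = 57/25 ≈ 2.2800.
Efficiency = H/L = 2.2707/2.2800 = 99.6%.

99.6%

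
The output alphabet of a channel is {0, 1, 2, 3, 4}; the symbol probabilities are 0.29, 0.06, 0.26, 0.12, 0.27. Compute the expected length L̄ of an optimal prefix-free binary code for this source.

2.18 bits/symbol

Repeatedly combine the two least-probable nodes; the expected code length is the sum of the merged weights.
merge 3/50 + 3/25 → 9/50
merge 9/50 + 13/50 → 11/25
merge 27/100 + 29/100 → 14/25
merge 11/25 + 14/25 → 1
L = 9/50 + 11/25 + 14/25 + 1 = 109/50 = 2.18 bits/symbol.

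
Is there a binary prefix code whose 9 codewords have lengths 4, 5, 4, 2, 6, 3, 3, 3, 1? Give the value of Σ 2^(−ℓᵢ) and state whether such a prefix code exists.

With common denominator 2^6 = 64: Σ 2^(−ℓᵢ) = 4/64 + 2/64 + 4/64 + 16/64 + 1/64 + 8/64 + 8/64 + 8/64 + 32/64 = 83/64 = 1.296875.
Kraft's inequality requires Σ ≤ 1; here Σ = 1.296875 > 1, so no such prefix code exists.

1.296875; no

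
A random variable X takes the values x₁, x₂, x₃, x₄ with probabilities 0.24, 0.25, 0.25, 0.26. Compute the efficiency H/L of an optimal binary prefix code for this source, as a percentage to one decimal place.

100.0%

Entropy H = −Σ p log₂ p ≈ 1.9994 bits.
Huffman merges: 6/25+1/4→49/100; 1/4+13/50→51/100; 49/100+51/100→1. L = 2 ≈ 2.0000.
Efficiency = H/L = 1.9994/2.0000 = 100.0%.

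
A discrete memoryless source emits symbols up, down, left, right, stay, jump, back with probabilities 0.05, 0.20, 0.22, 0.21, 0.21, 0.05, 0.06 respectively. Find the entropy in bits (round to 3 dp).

2.566 bits

H = −Σ pᵢ log₂ pᵢ.
−0.05·log₂(0.05) = 0.2161
−0.20·log₂(0.20) = 0.4644
−0.22·log₂(0.22) = 0.4806
−0.21·log₂(0.21) = 0.4728
−0.21·log₂(0.21) = 0.4728
−0.05·log₂(0.05) = 0.2161
−0.06·log₂(0.06) = 0.2435
Sum ≈ 2.5663 → 2.566 bits.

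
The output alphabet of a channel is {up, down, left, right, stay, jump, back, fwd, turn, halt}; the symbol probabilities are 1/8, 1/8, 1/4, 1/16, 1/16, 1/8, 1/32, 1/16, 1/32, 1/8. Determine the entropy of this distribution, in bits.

Each probability is a power of 1/2, so log₂(1/p) is an integer.
H = Σ p·log₂(1/p) = 1/8·3 + 1/8·3 + 1/4·2 + 1/16·4 + 1/16·4 + 1/8·3 + 1/32·5 + 1/16·4 + 1/32·5 + 1/8·3 = 3.0625 bits.

3.0625 bits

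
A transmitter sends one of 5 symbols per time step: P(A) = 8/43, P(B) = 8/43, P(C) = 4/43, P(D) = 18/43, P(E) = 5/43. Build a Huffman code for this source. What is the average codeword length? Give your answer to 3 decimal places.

2.163 bits/symbol

Repeatedly combine the two least-probable nodes; the expected code length is the sum of the merged weights.
merge 4/43 + 5/43 → 9/43
merge 8/43 + 8/43 → 16/43
merge 9/43 + 16/43 → 25/43
merge 18/43 + 25/43 → 1
L = 9/43 + 16/43 + 25/43 + 1 = 93/43 ≈ 2.163 bits/symbol.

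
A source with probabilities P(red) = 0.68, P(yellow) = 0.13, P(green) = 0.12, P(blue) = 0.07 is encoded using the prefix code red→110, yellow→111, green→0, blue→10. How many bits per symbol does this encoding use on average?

L̄ = Σ pᵢ·ℓᵢ = 0.68·3 + 0.13·3 + 0.12·1 + 0.07·2 = 2.69 bits/symbol.

2.69 bits/symbol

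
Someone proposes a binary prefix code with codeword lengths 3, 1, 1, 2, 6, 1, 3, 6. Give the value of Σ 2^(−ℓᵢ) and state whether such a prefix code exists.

2.03125; no

With common denominator 2^6 = 64: Σ 2^(−ℓᵢ) = 8/64 + 32/64 + 32/64 + 16/64 + 1/64 + 32/64 + 8/64 + 1/64 = 130/64 = 2.03125.
Kraft's inequality requires Σ ≤ 1; here Σ = 2.03125 > 1, so no such prefix code exists.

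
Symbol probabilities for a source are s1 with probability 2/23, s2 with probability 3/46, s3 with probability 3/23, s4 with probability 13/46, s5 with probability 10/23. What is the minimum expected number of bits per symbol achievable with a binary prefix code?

2 bits/symbol

Repeatedly combine the two least-probable nodes; the expected code length is the sum of the merged weights.
merge 3/46 + 2/23 → 7/46
merge 3/23 + 7/46 → 13/46
merge 13/46 + 13/46 → 13/23
merge 10/23 + 13/23 → 1
L = 7/46 + 13/46 + 13/23 + 1 = 2 bits/symbol.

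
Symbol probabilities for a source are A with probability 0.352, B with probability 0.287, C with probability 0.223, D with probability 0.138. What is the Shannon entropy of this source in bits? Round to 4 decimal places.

1.9242 bits

H = −Σ pᵢ log₂ pᵢ.
−0.352·log₂(0.352) = 0.5302
−0.287·log₂(0.287) = 0.5169
−0.223·log₂(0.223) = 0.4828
−0.138·log₂(0.138) = 0.3943
Sum ≈ 1.9242 → 1.9242 bits.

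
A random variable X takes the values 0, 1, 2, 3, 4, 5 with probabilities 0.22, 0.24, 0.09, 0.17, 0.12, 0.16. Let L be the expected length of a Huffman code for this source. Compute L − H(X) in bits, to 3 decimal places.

0.028 bits

Entropy H = −Σ p log₂ p ≈ 2.5120 bits.
Huffman merges: 9/100+3/25→21/100; 4/25+17/100→33/100; 21/100+11/50→43/100; 6/25+33/100→57/100; 43/100+57/100→1. L = 127/50 ≈ 2.5400.
L − H = 2.5400 − 2.5120 = 0.028 bits.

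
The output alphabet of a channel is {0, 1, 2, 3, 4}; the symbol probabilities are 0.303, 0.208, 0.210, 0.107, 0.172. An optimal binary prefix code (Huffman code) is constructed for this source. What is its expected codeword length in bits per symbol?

Repeatedly combine the two least-probable nodes; the expected code length is the sum of the merged weights.
merge 107/1000 + 43/250 → 279/1000
merge 26/125 + 21/100 → 209/500
merge 279/1000 + 303/1000 → 291/500
merge 209/500 + 291/500 → 1
L = 279/1000 + 209/500 + 291/500 + 1 = 2279/1000 = 2.279 bits/symbol.

2.279 bits/symbol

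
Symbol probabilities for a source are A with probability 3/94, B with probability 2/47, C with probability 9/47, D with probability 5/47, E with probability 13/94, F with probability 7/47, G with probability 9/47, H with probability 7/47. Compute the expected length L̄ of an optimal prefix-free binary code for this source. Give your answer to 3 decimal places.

2.872 bits/symbol

Repeatedly combine the two least-probable nodes; the expected code length is the sum of the merged weights.
merge 3/94 + 2/47 → 7/94
merge 7/94 + 5/47 → 17/94
merge 13/94 + 7/47 → 27/94
merge 7/47 + 17/94 → 31/94
merge 9/47 + 9/47 → 18/47
merge 27/94 + 31/94 → 29/47
merge 18/47 + 29/47 → 1
L = 7/94 + 17/94 + 27/94 + 31/94 + 18/47 + 29/47 + 1 = 135/47 ≈ 2.872 bits/symbol.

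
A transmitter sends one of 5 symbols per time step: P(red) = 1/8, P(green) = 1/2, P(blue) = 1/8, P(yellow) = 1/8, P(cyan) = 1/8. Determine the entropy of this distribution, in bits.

2 bits

Each probability is a power of 1/2, so log₂(1/p) is an integer.
H = Σ p·log₂(1/p) = 1/8·3 + 1/2·1 + 1/8·3 + 1/8·3 + 1/8·3 = 2 bits.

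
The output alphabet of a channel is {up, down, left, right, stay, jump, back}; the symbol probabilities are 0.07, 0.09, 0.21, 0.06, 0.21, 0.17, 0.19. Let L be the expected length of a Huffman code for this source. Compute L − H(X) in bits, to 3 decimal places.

0.050 bits

Entropy H = −Σ p log₂ p ≈ 2.6602 bits.
Huffman merges: 3/50+7/100→13/100; 9/100+13/100→11/50; 17/100+19/100→9/25; 21/100+21/100→21/50; 11/50+9/25→29/50; 21/50+29/50→1. L = 271/100 ≈ 2.7100.
L − H = 2.7100 − 2.6602 = 0.050 bits.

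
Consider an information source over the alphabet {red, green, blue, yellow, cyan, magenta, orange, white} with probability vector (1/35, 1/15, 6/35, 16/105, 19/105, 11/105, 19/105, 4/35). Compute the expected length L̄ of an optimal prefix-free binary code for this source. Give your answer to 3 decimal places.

Repeatedly combine the two least-probable nodes; the expected code length is the sum of the merged weights.
merge 1/35 + 1/15 → 2/21
merge 2/21 + 11/105 → 1/5
merge 4/35 + 16/105 → 4/15
merge 6/35 + 19/105 → 37/105
merge 19/105 + 1/5 → 8/21
merge 4/15 + 37/105 → 13/21
merge 8/21 + 13/21 → 1
L = 2/21 + 1/5 + 4/15 + 37/105 + 8/21 + 13/21 + 1 = 102/35 ≈ 2.914 bits/symbol.

2.914 bits/symbol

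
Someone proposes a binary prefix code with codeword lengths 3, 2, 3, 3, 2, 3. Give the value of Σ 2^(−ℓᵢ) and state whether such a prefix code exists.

1; yes

With common denominator 2^3 = 8: Σ 2^(−ℓᵢ) = 1/8 + 2/8 + 1/8 + 1/8 + 2/8 + 1/8 = 8/8 = 1.
Kraft's inequality requires Σ ≤ 1; here Σ = 1 ≤ 1, so such a prefix code exists.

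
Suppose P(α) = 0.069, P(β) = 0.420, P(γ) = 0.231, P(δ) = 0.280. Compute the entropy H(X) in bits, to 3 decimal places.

1.794 bits

H = −Σ pᵢ log₂ pᵢ.
−0.069·log₂(0.069) = 0.2662
−0.420·log₂(0.420) = 0.5256
−0.231·log₂(0.231) = 0.4883
−0.280·log₂(0.280) = 0.5142
Sum ≈ 1.7944 → 1.794 bits.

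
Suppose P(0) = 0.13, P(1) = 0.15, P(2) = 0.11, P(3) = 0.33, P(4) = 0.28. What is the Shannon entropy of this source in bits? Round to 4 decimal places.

H = −Σ pᵢ log₂ pᵢ.
−0.13·log₂(0.13) = 0.3826
−0.15·log₂(0.15) = 0.4105
−0.11·log₂(0.11) = 0.3503
−0.33·log₂(0.33) = 0.5278
−0.28·log₂(0.28) = 0.5142
Sum ≈ 2.1855 → 2.1855 bits.

2.1855 bits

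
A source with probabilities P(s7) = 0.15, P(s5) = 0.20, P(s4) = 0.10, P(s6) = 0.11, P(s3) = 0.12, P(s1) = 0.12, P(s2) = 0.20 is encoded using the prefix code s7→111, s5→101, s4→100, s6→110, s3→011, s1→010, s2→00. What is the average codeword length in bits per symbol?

L̄ = Σ pᵢ·ℓᵢ = 0.15·3 + 0.20·3 + 0.10·3 + 0.11·3 + 0.12·3 + 0.12·3 + 0.20·2 = 2.8 bits/symbol.

2.8 bits/symbol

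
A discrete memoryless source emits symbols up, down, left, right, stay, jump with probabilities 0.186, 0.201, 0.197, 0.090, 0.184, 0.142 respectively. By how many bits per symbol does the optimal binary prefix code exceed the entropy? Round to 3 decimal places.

0.062 bits

Entropy H = −Σ p log₂ p ≈ 2.5402 bits.
Huffman merges: 9/100+71/500→29/125; 23/125+93/500→37/100; 197/1000+201/1000→199/500; 29/125+37/100→301/500; 199/500+301/500→1. L = 1301/500 ≈ 2.6020.
L − H = 2.6020 − 2.5402 = 0.062 bits.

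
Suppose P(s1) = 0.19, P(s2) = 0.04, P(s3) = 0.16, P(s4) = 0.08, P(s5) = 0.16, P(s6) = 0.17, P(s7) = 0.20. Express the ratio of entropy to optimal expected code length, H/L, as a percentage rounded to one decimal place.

98.1%

Entropy H = −Σ p log₂ p ≈ 2.6775 bits.
Huffman merges: 1/25+2/25→3/25; 3/25+4/25→7/25; 4/25+17/100→33/100; 19/100+1/5→39/100; 7/25+33/100→61/100; 39/100+61/100→1. L = 273/100 ≈ 2.7300.
Efficiency = H/L = 2.6775/2.7300 = 98.1%.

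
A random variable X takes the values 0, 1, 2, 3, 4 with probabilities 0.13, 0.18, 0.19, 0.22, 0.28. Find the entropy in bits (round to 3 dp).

H = −Σ pᵢ log₂ pᵢ.
−0.13·log₂(0.13) = 0.3826
−0.18·log₂(0.18) = 0.4453
−0.19·log₂(0.19) = 0.4552
−0.22·log₂(0.22) = 0.4806
−0.28·log₂(0.28) = 0.5142
Sum ≈ 2.2780 → 2.278 bits.

2.278 bits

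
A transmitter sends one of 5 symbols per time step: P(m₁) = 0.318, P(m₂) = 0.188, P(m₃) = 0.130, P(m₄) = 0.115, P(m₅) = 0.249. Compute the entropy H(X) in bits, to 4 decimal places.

H = −Σ pᵢ log₂ pᵢ.
−0.318·log₂(0.318) = 0.5256
−0.188·log₂(0.188) = 0.4533
−0.130·log₂(0.130) = 0.3826
−0.115·log₂(0.115) = 0.3588
−0.249·log₂(0.249) = 0.4994
Sum ≈ 2.2198 → 2.2198 bits.

2.2198 bits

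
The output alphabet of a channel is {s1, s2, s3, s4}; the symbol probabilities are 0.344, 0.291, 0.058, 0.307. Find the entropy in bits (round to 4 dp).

H = −Σ pᵢ log₂ pᵢ.
−0.344·log₂(0.344) = 0.5296
−0.291·log₂(0.291) = 0.5182
−0.058·log₂(0.058) = 0.2383
−0.307·log₂(0.307) = 0.5230
Sum ≈ 1.8091 → 1.8091 bits.

1.8091 bits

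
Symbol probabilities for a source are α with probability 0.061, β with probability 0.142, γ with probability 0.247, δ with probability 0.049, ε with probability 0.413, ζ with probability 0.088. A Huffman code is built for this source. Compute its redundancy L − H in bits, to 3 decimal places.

0.042 bits

Entropy H = −Σ p log₂ p ≈ 2.1930 bits.
Huffman merges: 49/1000+61/1000→11/100; 11/125+11/100→99/500; 71/500+99/500→17/50; 247/1000+17/50→587/1000; 413/1000+587/1000→1. L = 447/200 ≈ 2.2350.
L − H = 2.2350 − 2.1930 = 0.042 bits.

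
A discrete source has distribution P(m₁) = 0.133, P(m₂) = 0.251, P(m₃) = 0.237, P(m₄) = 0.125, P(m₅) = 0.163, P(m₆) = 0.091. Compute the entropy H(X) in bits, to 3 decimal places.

2.496 bits

H = −Σ pᵢ log₂ pᵢ.
−0.133·log₂(0.133) = 0.3871
−0.251·log₂(0.251) = 0.5006
−0.237·log₂(0.237) = 0.4923
−0.125·log₂(0.125) = 0.3750
−0.163·log₂(0.163) = 0.4266
−0.091·log₂(0.091) = 0.3147
Sum ≈ 2.4962 → 2.496 bits.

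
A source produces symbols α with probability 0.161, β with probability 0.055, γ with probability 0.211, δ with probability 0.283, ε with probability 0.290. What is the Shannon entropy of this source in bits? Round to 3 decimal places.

2.161 bits

H = −Σ pᵢ log₂ pᵢ.
−0.161·log₂(0.161) = 0.4242
−0.055·log₂(0.055) = 0.2301
−0.211·log₂(0.211) = 0.4736
−0.283·log₂(0.283) = 0.5154
−0.290·log₂(0.290) = 0.5179
Sum ≈ 2.1613 → 2.161 bits.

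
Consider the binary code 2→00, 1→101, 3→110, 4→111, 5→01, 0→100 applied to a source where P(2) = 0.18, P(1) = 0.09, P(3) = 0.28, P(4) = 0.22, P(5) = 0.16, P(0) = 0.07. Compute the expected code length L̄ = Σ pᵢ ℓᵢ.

2.66 bits/symbol

L̄ = Σ pᵢ·ℓᵢ = 0.18·2 + 0.09·3 + 0.28·3 + 0.22·3 + 0.16·2 + 0.07·3 = 2.66 bits/symbol.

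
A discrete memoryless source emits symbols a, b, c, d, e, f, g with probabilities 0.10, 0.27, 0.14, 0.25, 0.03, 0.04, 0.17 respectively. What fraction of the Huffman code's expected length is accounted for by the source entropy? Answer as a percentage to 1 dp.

Entropy H = −Σ p log₂ p ≈ 2.5114 bits.
Huffman merges: 3/100+1/25→7/100; 7/100+1/10→17/100; 7/50+17/100→31/100; 17/100+1/4→21/50; 27/100+31/100→29/50; 21/50+29/50→1. L = 51/20 ≈ 2.5500.
Efficiency = H/L = 2.5114/2.5500 = 98.5%.

98.5%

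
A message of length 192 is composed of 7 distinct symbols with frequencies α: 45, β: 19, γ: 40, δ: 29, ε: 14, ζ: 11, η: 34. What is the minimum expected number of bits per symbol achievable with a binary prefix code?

Probabilities are the counts divided by 192.
Repeatedly combine the two least-probable nodes; the expected code length is the sum of the merged weights.
merge 11/192 + 7/96 → 25/192
merge 19/192 + 25/192 → 11/48
merge 29/192 + 17/96 → 21/64
merge 5/24 + 11/48 → 7/16
merge 15/64 + 21/64 → 9/16
merge 7/16 + 9/16 → 1
L = 25/192 + 11/48 + 21/64 + 7/16 + 9/16 + 1 = 43/16 = 2.6875 bits/symbol.

2.6875 bits/symbol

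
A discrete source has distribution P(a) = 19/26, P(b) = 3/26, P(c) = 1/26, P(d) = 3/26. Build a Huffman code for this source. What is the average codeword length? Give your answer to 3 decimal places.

Repeatedly combine the two least-probable nodes; the expected code length is the sum of the merged weights.
merge 1/26 + 3/26 → 2/13
merge 3/26 + 2/13 → 7/26
merge 7/26 + 19/26 → 1
L = 2/13 + 7/26 + 1 = 37/26 ≈ 1.423 bits/symbol.

1.423 bits/symbol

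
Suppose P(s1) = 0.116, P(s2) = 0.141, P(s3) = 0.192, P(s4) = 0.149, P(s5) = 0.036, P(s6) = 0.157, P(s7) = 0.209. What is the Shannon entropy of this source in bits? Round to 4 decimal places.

2.6894 bits

H = −Σ pᵢ log₂ pᵢ.
−0.116·log₂(0.116) = 0.3605
−0.141·log₂(0.141) = 0.3985
−0.192·log₂(0.192) = 0.4571
−0.149·log₂(0.149) = 0.4092
−0.036·log₂(0.036) = 0.1727
−0.157·log₂(0.157) = 0.4194
−0.209·log₂(0.209) = 0.4720
Sum ≈ 2.6894 → 2.6894 bits.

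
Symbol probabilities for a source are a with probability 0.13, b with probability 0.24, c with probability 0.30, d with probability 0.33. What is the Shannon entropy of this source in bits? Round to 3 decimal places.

H = −Σ pᵢ log₂ pᵢ.
−0.13·log₂(0.13) = 0.3826
−0.24·log₂(0.24) = 0.4941
−0.30·log₂(0.30) = 0.5211
−0.33·log₂(0.33) = 0.5278
Sum ≈ 1.9257 → 1.926 bits.

1.926 bits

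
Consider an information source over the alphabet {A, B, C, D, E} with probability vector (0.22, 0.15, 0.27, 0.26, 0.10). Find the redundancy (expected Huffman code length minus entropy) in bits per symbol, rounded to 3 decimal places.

0.011 bits

Entropy H = −Σ p log₂ p ≈ 2.2386 bits.
Huffman merges: 1/10+3/20→1/4; 11/50+1/4→47/100; 13/50+27/100→53/100; 47/100+53/100→1. L = 9/4 ≈ 2.2500.
L − H = 2.2500 − 2.2386 = 0.011 bits.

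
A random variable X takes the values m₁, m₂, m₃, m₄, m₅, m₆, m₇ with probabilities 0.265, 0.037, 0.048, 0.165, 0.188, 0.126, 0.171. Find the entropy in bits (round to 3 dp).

H = −Σ pᵢ log₂ pᵢ.
−0.265·log₂(0.265) = 0.5077
−0.037·log₂(0.037) = 0.1760
−0.048·log₂(0.048) = 0.2103
−0.165·log₂(0.165) = 0.4289
−0.188·log₂(0.188) = 0.4533
−0.126·log₂(0.126) = 0.3766
−0.171·log₂(0.171) = 0.4357
Sum ≈ 2.5885 → 2.588 bits.

2.588 bits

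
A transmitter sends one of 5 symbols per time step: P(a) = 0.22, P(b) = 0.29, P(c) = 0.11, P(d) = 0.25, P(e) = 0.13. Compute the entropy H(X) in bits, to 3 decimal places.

H = −Σ pᵢ log₂ pᵢ.
−0.22·log₂(0.22) = 0.4806
−0.29·log₂(0.29) = 0.5179
−0.11·log₂(0.11) = 0.3503
−0.25·log₂(0.25) = 0.5000
−0.13·log₂(0.13) = 0.3826
Sum ≈ 2.2314 → 2.231 bits.

2.231 bits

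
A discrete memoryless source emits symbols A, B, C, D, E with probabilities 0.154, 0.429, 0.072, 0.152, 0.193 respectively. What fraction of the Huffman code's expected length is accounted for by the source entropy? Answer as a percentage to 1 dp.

Entropy H = −Σ p log₂ p ≈ 2.0839 bits.
Huffman merges: 9/125+19/125→28/125; 77/500+193/1000→347/1000; 28/125+347/1000→571/1000; 429/1000+571/1000→1. L = 1071/500 ≈ 2.1420.
Efficiency = H/L = 2.0839/2.1420 = 97.3%.

97.3%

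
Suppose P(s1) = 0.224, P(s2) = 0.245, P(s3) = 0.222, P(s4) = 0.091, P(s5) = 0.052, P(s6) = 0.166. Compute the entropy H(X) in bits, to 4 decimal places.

H = −Σ pᵢ log₂ pᵢ.
−0.224·log₂(0.224) = 0.4835
−0.245·log₂(0.245) = 0.4971
−0.222·log₂(0.222) = 0.4820
−0.091·log₂(0.091) = 0.3147
−0.052·log₂(0.052) = 0.2218
−0.166·log₂(0.166) = 0.4301
Sum ≈ 2.4292 → 2.4292 bits.

2.4292 bits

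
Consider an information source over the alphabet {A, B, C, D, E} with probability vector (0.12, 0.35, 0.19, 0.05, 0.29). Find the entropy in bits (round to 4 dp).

2.0864 bits

H = −Σ pᵢ log₂ pᵢ.
−0.12·log₂(0.12) = 0.3671
−0.35·log₂(0.35) = 0.5301
−0.19·log₂(0.19) = 0.4552
−0.05·log₂(0.05) = 0.2161
−0.29·log₂(0.29) = 0.5179
Sum ≈ 2.0864 → 2.0864 bits.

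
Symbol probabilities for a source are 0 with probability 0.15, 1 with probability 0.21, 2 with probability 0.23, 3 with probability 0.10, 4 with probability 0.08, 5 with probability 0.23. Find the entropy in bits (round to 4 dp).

2.4824 bits

H = −Σ pᵢ log₂ pᵢ.
−0.15·log₂(0.15) = 0.4105
−0.21·log₂(0.21) = 0.4728
−0.23·log₂(0.23) = 0.4877
−0.10·log₂(0.10) = 0.3322
−0.08·log₂(0.08) = 0.2915
−0.23·log₂(0.23) = 0.4877
Sum ≈ 2.4824 → 2.4824 bits.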